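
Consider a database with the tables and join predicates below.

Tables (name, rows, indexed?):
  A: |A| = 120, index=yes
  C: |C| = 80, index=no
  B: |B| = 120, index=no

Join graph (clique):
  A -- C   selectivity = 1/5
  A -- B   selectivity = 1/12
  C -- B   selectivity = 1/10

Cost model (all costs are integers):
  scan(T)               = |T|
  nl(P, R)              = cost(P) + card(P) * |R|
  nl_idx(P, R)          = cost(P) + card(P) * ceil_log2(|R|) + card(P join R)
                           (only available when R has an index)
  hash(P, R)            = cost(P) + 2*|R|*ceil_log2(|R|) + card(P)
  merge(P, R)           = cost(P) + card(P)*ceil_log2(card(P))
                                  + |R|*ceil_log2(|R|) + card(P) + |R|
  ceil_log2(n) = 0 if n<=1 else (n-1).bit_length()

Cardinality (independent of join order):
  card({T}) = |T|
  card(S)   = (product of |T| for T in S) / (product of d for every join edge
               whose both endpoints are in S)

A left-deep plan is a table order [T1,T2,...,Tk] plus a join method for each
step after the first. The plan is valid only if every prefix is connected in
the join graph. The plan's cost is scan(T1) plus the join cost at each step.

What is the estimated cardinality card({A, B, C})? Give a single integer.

1920

Tables in S: A(120), B(120), C(80)
Edges inside S: A-C(d=5), A-B(d=12), C-B(d=10)
numerator = 120 * 120 * 80 = 1152000
denominator = 5 * 12 * 10 = 600
card(S) = 1152000 / 600 = 1920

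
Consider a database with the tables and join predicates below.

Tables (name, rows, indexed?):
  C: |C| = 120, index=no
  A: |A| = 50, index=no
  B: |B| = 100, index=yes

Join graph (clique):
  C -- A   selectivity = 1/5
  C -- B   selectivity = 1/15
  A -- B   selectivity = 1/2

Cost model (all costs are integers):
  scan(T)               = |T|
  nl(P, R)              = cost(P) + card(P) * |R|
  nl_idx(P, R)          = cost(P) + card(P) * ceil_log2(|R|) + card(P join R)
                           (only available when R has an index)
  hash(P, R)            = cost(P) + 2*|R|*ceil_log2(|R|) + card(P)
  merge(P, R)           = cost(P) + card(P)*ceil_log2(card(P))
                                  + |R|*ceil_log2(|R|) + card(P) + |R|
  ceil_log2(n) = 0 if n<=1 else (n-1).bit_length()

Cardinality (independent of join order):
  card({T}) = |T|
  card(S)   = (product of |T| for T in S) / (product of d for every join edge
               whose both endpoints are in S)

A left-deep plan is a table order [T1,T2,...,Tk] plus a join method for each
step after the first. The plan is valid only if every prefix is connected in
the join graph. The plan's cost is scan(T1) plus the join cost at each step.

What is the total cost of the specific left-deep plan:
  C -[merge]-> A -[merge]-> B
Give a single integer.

16630

step 1: scan C: cost=120, card=120
step 2: join A via merge
    card(P join A) = 120*50/(5) = 1200
    cost = 120 + 120*7 + 50*6 + 120 + 50 = 1430
step 3: join B via merge
    card(P join B) = 1200*100/(15*2) = 4000
    cost = 1430 + 1200*11 + 100*7 + 1200 + 100 = 16630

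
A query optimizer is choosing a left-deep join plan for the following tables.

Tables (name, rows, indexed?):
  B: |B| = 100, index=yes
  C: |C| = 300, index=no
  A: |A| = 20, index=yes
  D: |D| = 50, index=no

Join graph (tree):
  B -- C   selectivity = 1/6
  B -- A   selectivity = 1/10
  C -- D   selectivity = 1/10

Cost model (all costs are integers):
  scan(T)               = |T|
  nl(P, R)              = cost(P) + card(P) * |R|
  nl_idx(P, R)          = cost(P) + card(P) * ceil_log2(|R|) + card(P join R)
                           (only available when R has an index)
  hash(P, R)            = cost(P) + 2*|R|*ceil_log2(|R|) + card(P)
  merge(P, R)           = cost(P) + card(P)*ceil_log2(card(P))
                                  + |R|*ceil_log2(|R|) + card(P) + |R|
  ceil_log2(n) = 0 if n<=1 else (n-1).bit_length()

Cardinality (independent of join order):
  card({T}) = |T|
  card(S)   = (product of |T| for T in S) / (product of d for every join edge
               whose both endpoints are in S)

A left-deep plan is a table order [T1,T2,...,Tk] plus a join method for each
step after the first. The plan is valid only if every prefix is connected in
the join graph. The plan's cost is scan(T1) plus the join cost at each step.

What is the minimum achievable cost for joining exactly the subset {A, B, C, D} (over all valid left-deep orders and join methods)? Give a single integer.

Selinger DP over subsets of {A,B,C,D}:
  {B}: scan cost=100, card=100
  {C}: scan cost=300, card=300
  {A}: scan cost=20, card=20
  {D}: scan cost=50, card=50
  {BC}: card=5000; try (B,hash)→2000, (C,merge)→3900, (B,merge)→4100, (C,hash)→5600, (B,nl_idx)→7400, (C,nl)→30100 …(+1); best=2000 via (B,hash)
  {AB}: card=200; try (B,nl_idx)→360, (A,hash)→400, (A,nl_idx)→800, (B,merge)→940, (A,merge)→1020, (B,hash)→1440 …(+2); best=360 via (B,nl_idx)
  {CD}: card=1500; try (D,hash)→1200, (C,merge)→3400, (D,merge)→3650, (C,hash)→5500, (C,nl)→15050, (D,nl)→15300; best=1200 via (D,hash)
  {ABC}: card=10000; try (C,merge)→5160, (C,hash)→5960, (A,hash)→7200, (A,nl_idx)→37000, (C,nl)→60360, (A,merge)→72120 …(+1); best=5160 via (C,merge)
  {BCD}: card=25000; try (B,hash)→4100, (D,hash)→7600, (B,merge)→20000, (B,nl_idx)→36700, (D,merge)→72350, (B,nl)→151200 …(+1); best=4100 via (B,hash)
  {ABCD}: card=50000; try (D,hash)→15760, (A,hash)→29300, (D,merge)→155510, (A,nl_idx)→179100, (A,merge)→404220, (A,nl)→504100 …(+1); best=15760 via (D,hash)

15760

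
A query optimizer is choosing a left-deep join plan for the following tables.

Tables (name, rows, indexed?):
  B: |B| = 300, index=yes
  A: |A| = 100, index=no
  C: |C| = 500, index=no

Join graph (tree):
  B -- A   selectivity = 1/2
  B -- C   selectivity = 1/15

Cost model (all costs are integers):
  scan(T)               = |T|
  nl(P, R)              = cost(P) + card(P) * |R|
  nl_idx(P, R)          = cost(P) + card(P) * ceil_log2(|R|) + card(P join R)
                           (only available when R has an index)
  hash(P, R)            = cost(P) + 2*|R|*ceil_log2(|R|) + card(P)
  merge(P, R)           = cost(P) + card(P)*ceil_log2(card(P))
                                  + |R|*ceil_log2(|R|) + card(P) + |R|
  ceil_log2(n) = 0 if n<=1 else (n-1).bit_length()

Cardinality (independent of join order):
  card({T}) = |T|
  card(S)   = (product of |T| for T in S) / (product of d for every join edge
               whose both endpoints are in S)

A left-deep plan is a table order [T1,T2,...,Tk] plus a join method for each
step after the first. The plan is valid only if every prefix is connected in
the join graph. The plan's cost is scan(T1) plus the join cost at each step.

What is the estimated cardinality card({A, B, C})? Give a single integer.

500000

Tables in S: A(100), B(300), C(500)
Edges inside S: B-A(d=2), B-C(d=15)
numerator = 100 * 300 * 500 = 15000000
denominator = 2 * 15 = 30
card(S) = 15000000 / 30 = 500000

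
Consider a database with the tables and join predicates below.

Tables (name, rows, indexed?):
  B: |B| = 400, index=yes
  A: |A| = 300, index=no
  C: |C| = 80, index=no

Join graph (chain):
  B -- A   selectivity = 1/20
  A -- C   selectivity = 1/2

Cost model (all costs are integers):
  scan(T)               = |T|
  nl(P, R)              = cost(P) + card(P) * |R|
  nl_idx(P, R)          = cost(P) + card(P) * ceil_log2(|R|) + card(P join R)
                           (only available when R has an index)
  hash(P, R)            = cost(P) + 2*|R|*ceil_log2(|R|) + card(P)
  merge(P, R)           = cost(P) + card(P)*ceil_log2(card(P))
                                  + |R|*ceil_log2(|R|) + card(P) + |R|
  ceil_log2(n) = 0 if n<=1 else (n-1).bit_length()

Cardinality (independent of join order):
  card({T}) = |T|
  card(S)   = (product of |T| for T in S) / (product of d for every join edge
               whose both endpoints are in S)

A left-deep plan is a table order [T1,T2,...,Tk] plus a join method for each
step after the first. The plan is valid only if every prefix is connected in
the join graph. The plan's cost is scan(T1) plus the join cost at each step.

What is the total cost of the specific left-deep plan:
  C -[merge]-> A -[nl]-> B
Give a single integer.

step 1: scan C: cost=80, card=80
step 2: join A via merge
    card(P join A) = 80*300/(2) = 12000
    cost = 80 + 80*7 + 300*9 + 80 + 300 = 3720
step 3: join B via nl
    card(P join B) = 12000*400/(20) = 240000
    cost = 3720 + 12000*400 = 4803720

4803720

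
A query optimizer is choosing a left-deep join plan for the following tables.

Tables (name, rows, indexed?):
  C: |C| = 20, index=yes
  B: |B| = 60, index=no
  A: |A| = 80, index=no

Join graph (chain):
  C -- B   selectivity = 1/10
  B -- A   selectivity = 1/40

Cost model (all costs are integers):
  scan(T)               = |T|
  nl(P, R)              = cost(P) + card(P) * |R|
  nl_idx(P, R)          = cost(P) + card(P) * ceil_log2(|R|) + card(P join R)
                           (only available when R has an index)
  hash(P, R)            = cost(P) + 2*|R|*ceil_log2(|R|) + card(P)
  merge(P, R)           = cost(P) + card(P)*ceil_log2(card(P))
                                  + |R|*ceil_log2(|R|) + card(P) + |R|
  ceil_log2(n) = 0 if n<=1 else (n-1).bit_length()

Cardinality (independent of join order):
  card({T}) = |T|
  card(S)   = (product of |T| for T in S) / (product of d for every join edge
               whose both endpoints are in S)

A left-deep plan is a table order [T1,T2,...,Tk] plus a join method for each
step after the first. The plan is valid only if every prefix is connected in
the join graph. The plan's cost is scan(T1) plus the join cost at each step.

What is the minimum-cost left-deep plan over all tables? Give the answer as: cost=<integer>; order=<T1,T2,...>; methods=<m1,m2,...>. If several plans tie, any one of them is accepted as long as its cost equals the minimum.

cost=1200; order=A,B,C; methods=hash,hash

Selinger DP (subsets sized 1..n):
  {C}: scan cost=20, card=20
  {B}: scan cost=60, card=60
  {A}: scan cost=80, card=80
  {BC}: card=120; try (C,hash)→320, (C,nl_idx)→480, (B,merge)→560, (C,merge)→600, (B,hash)→760, (B,nl)→1220 …(+1); best=320 via (C,hash)
  {AB}: card=120; try (B,hash)→880, (A,merge)→1120, (B,merge)→1140, (A,hash)→1240, (A,nl)→4860, (B,nl)→4880; best=880 via (B,hash)
  {ABC}: card=240; try (C,hash)→1200, (A,hash)→1560, (C,nl_idx)→1720, (A,merge)→1920, (C,merge)→1960, (C,nl)→3280 …(+1); best=1200 via (C,hash)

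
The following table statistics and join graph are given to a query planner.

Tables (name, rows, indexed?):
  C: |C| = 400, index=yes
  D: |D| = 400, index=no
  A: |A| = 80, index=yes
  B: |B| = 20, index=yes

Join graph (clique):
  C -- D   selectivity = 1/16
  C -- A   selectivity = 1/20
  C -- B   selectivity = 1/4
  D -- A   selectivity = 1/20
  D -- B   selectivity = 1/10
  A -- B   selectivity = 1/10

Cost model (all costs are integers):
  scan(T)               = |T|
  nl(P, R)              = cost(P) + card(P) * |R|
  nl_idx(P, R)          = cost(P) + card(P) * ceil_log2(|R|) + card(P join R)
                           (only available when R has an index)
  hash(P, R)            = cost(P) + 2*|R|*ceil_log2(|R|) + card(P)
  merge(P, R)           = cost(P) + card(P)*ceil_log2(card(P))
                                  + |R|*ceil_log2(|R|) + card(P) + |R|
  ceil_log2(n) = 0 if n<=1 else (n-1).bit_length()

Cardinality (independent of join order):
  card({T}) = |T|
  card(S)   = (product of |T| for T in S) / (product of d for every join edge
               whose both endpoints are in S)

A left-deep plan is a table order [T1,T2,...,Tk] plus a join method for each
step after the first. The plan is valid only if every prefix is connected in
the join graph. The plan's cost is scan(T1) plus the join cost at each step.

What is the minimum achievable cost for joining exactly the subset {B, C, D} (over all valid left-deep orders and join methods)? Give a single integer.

9000

Selinger DP over subsets of {B,C,D}:
  {C}: scan cost=400, card=400
  {D}: scan cost=400, card=400
  {B}: scan cost=20, card=20
  {CD}: card=10000; try (D,hash)→8000, (C,hash)→8000, (D,merge)→8400, (C,merge)→8400, (C,nl_idx)→14000, (D,nl)→160400 …(+1); best=8000 via (D,hash)
  {BC}: card=2000; try (B,hash)→1000, (C,nl_idx)→2200, (C,merge)→4140, (B,nl_idx)→4400, (B,merge)→4520, (C,hash)→7240 …(+2); best=1000 via (B,hash)
  {BD}: card=800; try (B,hash)→1000, (B,nl_idx)→3200, (D,merge)→4140, (B,merge)→4520, (D,hash)→7240, (D,nl)→8020 …(+1); best=1000 via (B,hash)
  {BCD}: card=5000; try (C,hash)→9000, (D,hash)→10200, (C,nl_idx)→13200, (C,merge)→13800, (B,hash)→18200, (D,merge)→29000 …(+5); best=9000 via (C,hash)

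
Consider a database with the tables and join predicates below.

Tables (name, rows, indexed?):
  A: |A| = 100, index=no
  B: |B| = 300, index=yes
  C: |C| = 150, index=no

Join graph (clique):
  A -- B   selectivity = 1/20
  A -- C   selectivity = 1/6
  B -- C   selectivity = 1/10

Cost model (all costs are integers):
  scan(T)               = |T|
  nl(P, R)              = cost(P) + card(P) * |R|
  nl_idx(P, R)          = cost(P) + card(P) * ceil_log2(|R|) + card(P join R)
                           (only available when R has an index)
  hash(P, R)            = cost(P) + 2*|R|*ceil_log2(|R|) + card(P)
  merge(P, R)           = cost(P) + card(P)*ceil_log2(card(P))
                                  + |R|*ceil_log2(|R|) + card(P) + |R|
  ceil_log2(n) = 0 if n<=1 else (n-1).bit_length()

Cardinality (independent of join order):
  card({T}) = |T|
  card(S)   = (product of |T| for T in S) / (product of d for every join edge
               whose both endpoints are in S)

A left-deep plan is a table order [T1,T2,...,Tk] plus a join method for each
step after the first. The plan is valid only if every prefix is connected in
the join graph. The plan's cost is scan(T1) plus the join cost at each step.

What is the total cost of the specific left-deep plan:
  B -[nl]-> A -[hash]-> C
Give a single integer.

34200

step 1: scan B: cost=300, card=300
step 2: join A via nl
    card(P join A) = 300*100/(20) = 1500
    cost = 300 + 300*100 = 30300
step 3: join C via hash
    card(P join C) = 1500*150/(6*10) = 3750
    cost = 30300 + 2*150*8 + 1500 = 34200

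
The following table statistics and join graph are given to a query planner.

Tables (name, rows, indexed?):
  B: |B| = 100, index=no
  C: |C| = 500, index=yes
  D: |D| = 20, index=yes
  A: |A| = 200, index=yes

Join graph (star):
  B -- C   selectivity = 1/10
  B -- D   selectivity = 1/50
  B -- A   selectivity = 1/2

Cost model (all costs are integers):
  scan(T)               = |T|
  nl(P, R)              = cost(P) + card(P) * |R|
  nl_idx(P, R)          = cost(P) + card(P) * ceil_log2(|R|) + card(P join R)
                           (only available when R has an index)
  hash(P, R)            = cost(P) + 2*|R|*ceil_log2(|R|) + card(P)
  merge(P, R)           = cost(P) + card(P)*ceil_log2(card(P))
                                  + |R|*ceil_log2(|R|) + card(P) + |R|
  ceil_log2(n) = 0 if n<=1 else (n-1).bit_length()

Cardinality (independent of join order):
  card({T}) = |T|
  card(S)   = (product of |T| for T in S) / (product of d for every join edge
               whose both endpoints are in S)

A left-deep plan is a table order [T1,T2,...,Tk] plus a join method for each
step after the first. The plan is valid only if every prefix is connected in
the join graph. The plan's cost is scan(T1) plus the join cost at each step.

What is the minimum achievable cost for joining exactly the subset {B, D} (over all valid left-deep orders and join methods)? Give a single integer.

Selinger DP over subsets of {B,D}:
  {B}: scan cost=100, card=100
  {D}: scan cost=20, card=20
  {BD}: card=40; try (D,hash)→400, (D,nl_idx)→640, (B,merge)→940, (D,merge)→1020, (B,hash)→1440, (B,nl)→2020 …(+1); best=400 via (D,hash)

400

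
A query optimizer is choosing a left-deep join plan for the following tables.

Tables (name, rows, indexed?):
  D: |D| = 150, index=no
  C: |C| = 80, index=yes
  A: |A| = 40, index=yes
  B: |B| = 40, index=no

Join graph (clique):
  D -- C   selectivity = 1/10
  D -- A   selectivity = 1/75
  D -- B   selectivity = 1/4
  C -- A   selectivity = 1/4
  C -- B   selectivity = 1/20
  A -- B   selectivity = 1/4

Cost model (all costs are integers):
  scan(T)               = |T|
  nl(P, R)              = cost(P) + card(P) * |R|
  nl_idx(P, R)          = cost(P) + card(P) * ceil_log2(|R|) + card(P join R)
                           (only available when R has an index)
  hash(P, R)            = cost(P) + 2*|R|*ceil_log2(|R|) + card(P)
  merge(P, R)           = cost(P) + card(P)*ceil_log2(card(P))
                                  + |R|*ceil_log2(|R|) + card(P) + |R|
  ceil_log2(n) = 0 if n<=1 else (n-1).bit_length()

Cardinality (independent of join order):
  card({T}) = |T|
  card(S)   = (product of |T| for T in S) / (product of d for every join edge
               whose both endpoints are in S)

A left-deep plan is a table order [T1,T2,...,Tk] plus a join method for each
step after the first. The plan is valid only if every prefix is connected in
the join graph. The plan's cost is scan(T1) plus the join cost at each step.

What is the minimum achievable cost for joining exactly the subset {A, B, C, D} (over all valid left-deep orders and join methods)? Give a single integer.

Selinger DP over subsets of {A,B,C,D}:
  {D}: scan cost=150, card=150
  {C}: scan cost=80, card=80
  {A}: scan cost=40, card=40
  {B}: scan cost=40, card=40
  {CD}: card=1200; try (C,hash)→1420, (D,merge)→2070, (C,merge)→2140, (C,nl_idx)→2400, (D,hash)→2560, (D,nl)→12080 …(+1); best=1420 via (C,hash)
  {AD}: card=80; try (A,hash)→780, (A,nl_idx)→1130, (D,merge)→1670, (A,merge)→1780, (D,hash)→2480, (D,nl)→6040 …(+1); best=780 via (A,hash)
  {BD}: card=1500; try (B,hash)→780, (D,merge)→1670, (B,merge)→1780, (D,hash)→2480, (D,nl)→6040, (B,nl)→6150; best=780 via (B,hash)
  {AC}: card=800; try (A,hash)→640, (C,merge)→960, (A,merge)→1000, (C,nl_idx)→1120, (C,hash)→1200, (A,nl_idx)→1360 …(+2); best=640 via (A,hash)
  {BC}: card=160; try (C,nl_idx)→480, (B,hash)→640, (C,merge)→960, (B,merge)→1000, (C,hash)→1200, (C,nl)→3240 …(+1); best=480 via (C,nl_idx)
  {AB}: card=400; try (B,hash)→560, (A,hash)→560, (B,merge)→600, (A,merge)→600, (A,nl_idx)→680, (B,nl)→1640 …(+1); best=560 via (B,hash)
  {ACD}: card=160; try (C,nl_idx)→1500, (C,hash)→1980, (C,merge)→2060, (A,hash)→3100, (D,hash)→3840, (C,nl)→7180 …(+5); best=1500 via (C,nl_idx)
  {BCD}: card=600; try (D,hash)→3040, (B,hash)→3100, (D,merge)→3270, (C,hash)→3400, (C,nl_idx)→11880, (B,merge)→16100 …(+4); best=3040 via (D,hash)
  {ABD}: card=200; try (B,hash)→1340, (B,merge)→1700, (A,hash)→2760, (D,hash)→3360, (B,nl)→3980, (D,merge)→5910 …(+4); best=1340 via (B,hash)
  {ABC}: card=400; try (A,hash)→1120, (A,nl_idx)→1840, (B,hash)→1920, (C,hash)→2080, (A,merge)→2200, (C,nl_idx)→3760 …(+5); best=1120 via (A,hash)
  {ABCD}: card=20; try (B,hash)→2140, (C,hash)→2660, (C,nl_idx)→2760, (B,merge)→3220, (C,merge)→3780, (D,hash)→3920 …(+8); best=2140 via (B,hash)

2140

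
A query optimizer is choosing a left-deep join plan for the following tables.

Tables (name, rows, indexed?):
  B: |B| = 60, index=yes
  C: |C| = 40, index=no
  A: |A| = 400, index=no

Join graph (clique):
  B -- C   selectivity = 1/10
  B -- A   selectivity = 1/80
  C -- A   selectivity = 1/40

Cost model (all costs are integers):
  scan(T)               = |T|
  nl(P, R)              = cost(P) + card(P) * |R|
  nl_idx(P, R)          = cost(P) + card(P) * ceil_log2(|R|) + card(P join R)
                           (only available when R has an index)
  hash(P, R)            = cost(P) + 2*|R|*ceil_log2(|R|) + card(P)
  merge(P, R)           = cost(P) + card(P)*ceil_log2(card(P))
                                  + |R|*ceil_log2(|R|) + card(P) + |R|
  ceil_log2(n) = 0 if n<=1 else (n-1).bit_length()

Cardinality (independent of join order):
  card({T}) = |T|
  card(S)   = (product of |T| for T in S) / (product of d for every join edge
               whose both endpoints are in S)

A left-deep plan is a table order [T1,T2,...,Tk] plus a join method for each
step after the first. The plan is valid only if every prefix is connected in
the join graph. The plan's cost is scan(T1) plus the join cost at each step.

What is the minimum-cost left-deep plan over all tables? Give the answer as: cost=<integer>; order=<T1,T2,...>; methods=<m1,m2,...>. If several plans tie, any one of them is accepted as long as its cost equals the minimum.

cost=2300; order=A,B,C; methods=hash,hash

Selinger DP (subsets sized 1..n):
  {B}: scan cost=60, card=60
  {C}: scan cost=40, card=40
  {A}: scan cost=400, card=400
  {BC}: card=240; try (B,nl_idx)→520, (C,hash)→600, (B,merge)→740, (C,merge)→760, (B,hash)→800, (B,nl)→2440 …(+1); best=520 via (B,nl_idx)
  {AB}: card=300; try (B,hash)→1520, (B,nl_idx)→3100, (A,merge)→4480, (B,merge)→4820, (A,hash)→7320, (A,nl)→24060 …(+1); best=1520 via (B,hash)
  {AC}: card=400; try (C,hash)→1280, (A,merge)→4320, (C,merge)→4680, (A,hash)→7280, (A,nl)→16040, (C,nl)→16400; best=1280 via (C,hash)
  {ABC}: card=30; try (C,hash)→2300, (B,hash)→2400, (B,nl_idx)→3710, (C,merge)→4800, (B,merge)→5700, (A,merge)→6680 …(+4); best=2300 via (C,hash)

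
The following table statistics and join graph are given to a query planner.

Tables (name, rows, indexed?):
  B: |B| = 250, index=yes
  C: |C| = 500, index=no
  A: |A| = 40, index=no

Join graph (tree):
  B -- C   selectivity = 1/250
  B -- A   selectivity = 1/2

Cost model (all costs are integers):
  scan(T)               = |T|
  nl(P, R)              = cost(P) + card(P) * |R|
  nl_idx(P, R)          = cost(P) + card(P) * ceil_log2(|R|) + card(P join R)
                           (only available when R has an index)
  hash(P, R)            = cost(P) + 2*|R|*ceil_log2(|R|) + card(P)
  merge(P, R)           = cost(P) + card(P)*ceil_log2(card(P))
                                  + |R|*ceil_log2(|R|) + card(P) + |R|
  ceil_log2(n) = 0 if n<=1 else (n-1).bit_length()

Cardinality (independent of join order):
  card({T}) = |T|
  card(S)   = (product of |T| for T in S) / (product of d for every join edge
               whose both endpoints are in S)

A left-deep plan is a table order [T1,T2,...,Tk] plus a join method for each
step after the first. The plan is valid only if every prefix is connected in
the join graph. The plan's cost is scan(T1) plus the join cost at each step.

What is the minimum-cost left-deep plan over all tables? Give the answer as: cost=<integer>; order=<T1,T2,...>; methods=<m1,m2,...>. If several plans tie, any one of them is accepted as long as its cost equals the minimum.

cost=5980; order=C,B,A; methods=hash,hash

Selinger DP (subsets sized 1..n):
  {B}: scan cost=250, card=250
  {C}: scan cost=500, card=500
  {A}: scan cost=40, card=40
  {BC}: card=500; try (B,hash)→5000, (B,nl_idx)→5000, (C,merge)→7500, (B,merge)→7750, (C,hash)→9500, (C,nl)→125250 …(+1); best=5000 via (B,hash)
  {AB}: card=5000; try (A,hash)→980, (B,merge)→2570, (A,merge)→2780, (B,hash)→4080, (B,nl_idx)→5360, (B,nl)→10040 …(+1); best=980 via (A,hash)
  {ABC}: card=10000; try (A,hash)→5980, (A,merge)→10280, (C,hash)→14980, (A,nl)→25000, (C,merge)→75980, (C,nl)→2500980; best=5980 via (A,hash)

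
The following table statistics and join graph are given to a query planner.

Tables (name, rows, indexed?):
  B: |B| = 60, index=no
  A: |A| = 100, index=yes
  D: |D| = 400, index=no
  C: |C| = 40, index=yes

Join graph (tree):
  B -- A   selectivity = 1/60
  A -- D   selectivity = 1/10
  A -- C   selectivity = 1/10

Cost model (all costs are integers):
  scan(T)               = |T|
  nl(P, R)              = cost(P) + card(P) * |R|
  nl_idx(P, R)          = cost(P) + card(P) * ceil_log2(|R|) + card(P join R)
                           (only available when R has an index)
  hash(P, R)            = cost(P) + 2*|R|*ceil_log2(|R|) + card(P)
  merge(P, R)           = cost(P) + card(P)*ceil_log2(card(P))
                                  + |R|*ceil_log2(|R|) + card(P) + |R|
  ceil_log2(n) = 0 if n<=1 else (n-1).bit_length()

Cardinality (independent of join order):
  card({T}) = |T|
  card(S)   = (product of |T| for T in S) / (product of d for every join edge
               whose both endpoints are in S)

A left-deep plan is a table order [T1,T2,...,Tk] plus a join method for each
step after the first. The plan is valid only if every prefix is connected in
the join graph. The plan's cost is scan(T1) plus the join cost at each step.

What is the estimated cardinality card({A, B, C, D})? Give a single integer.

Tables in S: A(100), B(60), C(40), D(400)
Edges inside S: B-A(d=60), A-D(d=10), A-C(d=10)
numerator = 100 * 60 * 40 * 400 = 96000000
denominator = 60 * 10 * 10 = 6000
card(S) = 96000000 / 6000 = 16000

16000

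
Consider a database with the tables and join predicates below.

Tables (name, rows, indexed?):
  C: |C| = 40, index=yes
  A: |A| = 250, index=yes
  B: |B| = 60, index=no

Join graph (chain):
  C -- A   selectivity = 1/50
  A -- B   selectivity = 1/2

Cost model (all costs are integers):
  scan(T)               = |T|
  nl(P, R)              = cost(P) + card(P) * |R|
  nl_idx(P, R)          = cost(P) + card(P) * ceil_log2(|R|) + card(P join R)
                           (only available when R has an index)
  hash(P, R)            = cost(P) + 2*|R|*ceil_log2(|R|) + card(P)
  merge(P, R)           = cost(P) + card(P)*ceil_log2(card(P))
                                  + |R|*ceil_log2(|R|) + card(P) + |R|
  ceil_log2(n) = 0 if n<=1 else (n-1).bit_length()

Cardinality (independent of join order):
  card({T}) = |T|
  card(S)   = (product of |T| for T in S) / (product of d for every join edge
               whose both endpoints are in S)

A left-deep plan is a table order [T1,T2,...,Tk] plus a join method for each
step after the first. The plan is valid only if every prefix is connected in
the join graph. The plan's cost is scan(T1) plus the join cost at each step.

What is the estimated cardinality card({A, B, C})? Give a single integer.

Tables in S: A(250), B(60), C(40)
Edges inside S: C-A(d=50), A-B(d=2)
numerator = 250 * 60 * 40 = 600000
denominator = 50 * 2 = 100
card(S) = 600000 / 100 = 6000

6000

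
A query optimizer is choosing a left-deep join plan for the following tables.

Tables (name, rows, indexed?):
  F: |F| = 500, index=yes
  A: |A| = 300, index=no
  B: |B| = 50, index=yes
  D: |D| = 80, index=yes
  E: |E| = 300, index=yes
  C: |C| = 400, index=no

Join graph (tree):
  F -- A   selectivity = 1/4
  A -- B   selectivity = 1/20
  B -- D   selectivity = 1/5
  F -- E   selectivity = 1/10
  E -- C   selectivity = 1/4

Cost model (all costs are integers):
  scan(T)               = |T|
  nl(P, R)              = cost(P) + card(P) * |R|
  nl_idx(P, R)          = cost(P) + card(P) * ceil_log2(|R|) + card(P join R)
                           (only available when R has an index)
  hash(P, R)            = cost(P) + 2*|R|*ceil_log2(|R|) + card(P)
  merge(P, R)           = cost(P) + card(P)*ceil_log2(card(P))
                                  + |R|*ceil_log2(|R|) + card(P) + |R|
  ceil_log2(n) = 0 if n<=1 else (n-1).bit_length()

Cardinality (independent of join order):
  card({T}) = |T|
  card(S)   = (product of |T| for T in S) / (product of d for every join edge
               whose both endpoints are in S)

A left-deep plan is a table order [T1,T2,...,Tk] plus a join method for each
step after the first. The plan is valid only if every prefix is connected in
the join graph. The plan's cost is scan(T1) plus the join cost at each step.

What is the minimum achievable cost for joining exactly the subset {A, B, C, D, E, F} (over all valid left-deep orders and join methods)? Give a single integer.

46536670

Selinger DP over subsets of {A,B,C,D,E,F}:
  {F}: scan cost=500, card=500
  {A}: scan cost=300, card=300
  {B}: scan cost=50, card=50
  {D}: scan cost=80, card=80
  {E}: scan cost=300, card=300
  {C}: scan cost=400, card=400
  {AF}: card=37500; try (A,hash)→6400, (F,merge)→8300, (A,merge)→8500, (F,hash)→9600, (F,nl_idx)→40500, (F,nl)→150300 …(+1); best=6400 via (A,hash)
  {EF}: card=15000; try (E,hash)→6400, (F,merge)→8300, (E,merge)→8500, (F,hash)→9600, (F,nl_idx)→18000, (E,nl_idx)→20000 …(+2); best=6400 via (E,hash)
  {AB}: card=750; try (B,hash)→1200, (B,nl_idx)→2850, (A,merge)→3400, (B,merge)→3650, (A,hash)→5500, (A,nl)→15050 …(+1); best=1200 via (B,hash)
  {BD}: card=800; try (B,hash)→760, (D,merge)→1040, (B,merge)→1070, (D,nl_idx)→1200, (D,hash)→1220, (B,nl_idx)→1360 …(+2); best=760 via (B,hash)
  {CE}: card=30000; try (E,hash)→6200, (C,merge)→7300, (E,merge)→7400, (C,hash)→7800, (E,nl_idx)→34000, (C,nl)→120300 …(+1); best=6200 via (E,hash)
  {ABF}: card=93750; try (F,hash)→10950, (F,merge)→14450, (B,hash)→44500, (F,nl_idx)→101700, (B,nl_idx)→325150, (F,nl)→376200 …(+2); best=10950 via (F,hash)
  {AEF}: card=1125000; try (A,hash)→26800, (E,hash)→49300, (A,merge)→234400, (E,merge)→646900, (E,nl_idx)→1468900, (A,nl)→4506400 …(+1); best=26800 via (A,hash)
  {CEF}: card=1500000; try (C,hash)→28600, (F,hash)→45200, (C,merge)→235400, (F,merge)→491200, (F,nl_idx)→1776200, (C,nl)→6006400 …(+1); best=28600 via (C,hash)
  {ABD}: card=12000; try (D,hash)→3070, (A,hash)→6960, (D,merge)→10090, (A,merge)→12560, (D,nl_idx)→18450, (D,nl)→61200 …(+1); best=3070 via (D,hash)
  {ABDF}: card=1500000; try (F,hash)→24070, (D,hash)→105820, (F,merge)→188070, (F,nl_idx)→1611070, (D,merge)→1699090, (D,nl_idx)→2167200 …(+2); best=24070 via (F,hash)
  {ABEF}: card=2812500; try (E,hash)→110100, (B,hash)→1152400, (E,merge)→1701450, (E,nl_idx)→3667200, (B,nl_idx)→9589300, (B,merge)→24777150 …(+2); best=110100 via (E,hash)
  {ACEF}: card=112500000; try (C,hash)→1159000, (A,hash)→1534000, (C,merge)→24780800, (A,merge)→33031600, (C,nl)→450026800, (A,nl)→450028600; best=1159000 via (C,hash)
  {ABDEF}: card=45000000; try (E,hash)→1529470, (D,hash)→2923720, (E,merge)→33027070, (E,nl_idx)→58524070, (D,nl_idx)→64797600, (D,merge)→64798240 …(+2); best=1529470 via (E,hash)
  {ABCEF}: card=281250000; try (C,hash)→2929800, (C,merge)→64801600, (B,hash)→113659600, (B,nl_idx)→957409000, (C,nl)→1125110100, (B,merge)→3151159350 …(+1); best=2929800 via (C,hash)
  {ABCDEF}: card=4500000000; try (C,hash)→46536670, (D,hash)→284180920, (C,merge)→1216533470, (D,nl_idx)→6471679800, (D,merge)→8440430440, (C,nl)→18001529470 …(+1); best=46536670 via (C,hash)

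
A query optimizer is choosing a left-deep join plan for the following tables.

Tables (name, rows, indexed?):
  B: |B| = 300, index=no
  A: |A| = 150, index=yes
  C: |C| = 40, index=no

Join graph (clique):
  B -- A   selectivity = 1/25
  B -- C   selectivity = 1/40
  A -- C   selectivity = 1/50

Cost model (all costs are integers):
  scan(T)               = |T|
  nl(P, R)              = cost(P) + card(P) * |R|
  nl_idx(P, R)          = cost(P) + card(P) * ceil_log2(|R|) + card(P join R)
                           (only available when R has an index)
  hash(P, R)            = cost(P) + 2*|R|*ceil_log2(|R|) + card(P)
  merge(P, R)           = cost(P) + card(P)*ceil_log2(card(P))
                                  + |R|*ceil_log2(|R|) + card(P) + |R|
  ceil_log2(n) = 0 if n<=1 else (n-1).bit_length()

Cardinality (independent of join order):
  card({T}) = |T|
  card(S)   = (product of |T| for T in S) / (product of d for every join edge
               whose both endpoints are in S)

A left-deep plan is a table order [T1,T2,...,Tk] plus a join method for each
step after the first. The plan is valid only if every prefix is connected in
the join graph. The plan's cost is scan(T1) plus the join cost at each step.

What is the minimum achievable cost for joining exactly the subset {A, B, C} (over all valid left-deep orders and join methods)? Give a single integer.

3516

Selinger DP over subsets of {A,B,C}:
  {B}: scan cost=300, card=300
  {A}: scan cost=150, card=150
  {C}: scan cost=40, card=40
  {AB}: card=1800; try (A,hash)→3000, (B,merge)→4500, (A,nl_idx)→4500, (A,merge)→4650, (B,hash)→5700, (B,nl)→45150 …(+1); best=3000 via (A,hash)
  {BC}: card=300; try (C,hash)→1080, (B,merge)→3320, (C,merge)→3580, (B,hash)→5480, (B,nl)→12040, (C,nl)→12300; best=1080 via (C,hash)
  {AC}: card=120; try (A,nl_idx)→480, (C,hash)→780, (A,merge)→1670, (C,merge)→1780, (A,hash)→2480, (A,nl)→6040 …(+1); best=480 via (A,nl_idx)
  {ABC}: card=36; try (A,nl_idx)→3516, (A,hash)→3780, (B,merge)→4440, (C,hash)→5280, (A,merge)→5430, (B,hash)→6000 …(+4); best=3516 via (A,nl_idx)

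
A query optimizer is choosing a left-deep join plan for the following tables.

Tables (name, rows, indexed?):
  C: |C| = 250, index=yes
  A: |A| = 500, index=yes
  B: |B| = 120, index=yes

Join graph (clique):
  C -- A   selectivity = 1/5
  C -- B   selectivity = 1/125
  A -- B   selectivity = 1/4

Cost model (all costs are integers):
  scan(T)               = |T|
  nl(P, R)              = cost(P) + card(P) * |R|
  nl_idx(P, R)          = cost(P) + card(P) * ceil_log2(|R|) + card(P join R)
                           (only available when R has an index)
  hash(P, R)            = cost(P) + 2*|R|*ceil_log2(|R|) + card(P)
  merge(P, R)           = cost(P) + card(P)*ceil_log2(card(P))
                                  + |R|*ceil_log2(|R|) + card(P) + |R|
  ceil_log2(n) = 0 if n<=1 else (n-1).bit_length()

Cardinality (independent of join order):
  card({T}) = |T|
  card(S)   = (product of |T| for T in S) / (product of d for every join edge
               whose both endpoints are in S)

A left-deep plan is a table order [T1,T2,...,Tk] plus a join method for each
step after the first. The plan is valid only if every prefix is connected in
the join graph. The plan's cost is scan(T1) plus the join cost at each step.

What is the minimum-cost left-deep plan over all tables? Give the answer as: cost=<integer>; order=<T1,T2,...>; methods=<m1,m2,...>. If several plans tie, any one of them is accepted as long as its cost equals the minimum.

cost=8480; order=B,C,A; methods=nl_idx,merge

Selinger DP (subsets sized 1..n):
  {C}: scan cost=250, card=250
  {A}: scan cost=500, card=500
  {B}: scan cost=120, card=120
  {AC}: card=25000; try (C,hash)→5000, (A,merge)→7500, (C,merge)→7750, (A,hash)→9500, (A,nl_idx)→27500, (C,nl_idx)→29500 …(+2); best=5000 via (C,hash)
  {BC}: card=240; try (C,nl_idx)→1320, (B,hash)→2180, (B,nl_idx)→2240, (C,merge)→3330, (B,merge)→3460, (C,hash)→4240 …(+2); best=1320 via (C,nl_idx)
  {AB}: card=15000; try (B,hash)→2680, (A,merge)→6080, (B,merge)→6460, (A,hash)→9240, (A,nl_idx)→16200, (B,nl_idx)→19000 …(+2); best=2680 via (B,hash)
  {ABC}: card=6000; try (A,merge)→8480, (A,nl_idx)→9480, (A,hash)→10560, (C,hash)→21680, (B,hash)→31680, (A,nl)→121320 …(+6); best=8480 via (A,merge)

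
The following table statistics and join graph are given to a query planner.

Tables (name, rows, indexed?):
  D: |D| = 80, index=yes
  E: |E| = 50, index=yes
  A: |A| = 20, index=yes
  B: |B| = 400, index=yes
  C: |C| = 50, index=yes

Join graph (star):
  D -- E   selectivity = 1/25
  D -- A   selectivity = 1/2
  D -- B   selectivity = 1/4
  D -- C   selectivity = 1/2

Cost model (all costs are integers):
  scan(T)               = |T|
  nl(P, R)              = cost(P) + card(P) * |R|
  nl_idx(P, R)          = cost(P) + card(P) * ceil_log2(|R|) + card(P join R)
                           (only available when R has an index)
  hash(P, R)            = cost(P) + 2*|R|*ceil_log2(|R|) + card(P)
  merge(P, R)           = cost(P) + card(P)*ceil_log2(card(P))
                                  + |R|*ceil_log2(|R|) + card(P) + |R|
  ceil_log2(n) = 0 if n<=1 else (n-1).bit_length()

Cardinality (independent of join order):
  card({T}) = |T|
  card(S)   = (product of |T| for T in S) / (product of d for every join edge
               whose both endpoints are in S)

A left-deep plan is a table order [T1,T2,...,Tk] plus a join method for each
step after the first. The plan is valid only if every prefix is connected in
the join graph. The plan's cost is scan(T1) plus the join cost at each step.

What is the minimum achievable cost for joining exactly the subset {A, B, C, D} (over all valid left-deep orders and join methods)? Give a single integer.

28960

Selinger DP over subsets of {A,B,C,D}:
  {D}: scan cost=80, card=80
  {A}: scan cost=20, card=20
  {B}: scan cost=400, card=400
  {C}: scan cost=50, card=50
  {AD}: card=800; try (A,hash)→360, (D,merge)→780, (A,merge)→840, (D,nl_idx)→960, (D,hash)→1160, (A,nl_idx)→1280 …(+2); best=360 via (A,hash)
  {BD}: card=8000; try (D,hash)→1920, (B,merge)→4720, (D,merge)→5040, (B,hash)→7360, (B,nl_idx)→8800, (D,nl_idx)→11200 …(+2); best=1920 via (D,hash)
  {CD}: card=2000; try (C,hash)→760, (D,merge)→1040, (C,merge)→1070, (D,hash)→1220, (D,nl_idx)→2400, (C,nl_idx)→2560 …(+2); best=760 via (C,hash)
  {ABD}: card=80000; try (B,hash)→8360, (A,hash)→10120, (B,merge)→13160, (B,nl_idx)→87560, (A,merge)→114040, (A,nl_idx)→121920 …(+2); best=8360 via (B,hash)
  {ACD}: card=20000; try (C,hash)→1760, (A,hash)→2960, (C,merge)→9510, (A,merge)→24880, (C,nl_idx)→25160, (A,nl_idx)→30760 …(+2); best=1760 via (C,hash)
  {BCD}: card=200000; try (B,hash)→9960, (C,hash)→10520, (B,merge)→28760, (C,merge)→114270, (B,nl_idx)→218760, (C,nl_idx)→249920 …(+2); best=9960 via (B,hash)
  {ABCD}: card=2000000; try (B,hash)→28960, (C,hash)→88960, (A,hash)→210160, (B,merge)→325760, (C,merge)→1448710, (B,nl_idx)→2181760 …(+6); best=28960 via (B,hash)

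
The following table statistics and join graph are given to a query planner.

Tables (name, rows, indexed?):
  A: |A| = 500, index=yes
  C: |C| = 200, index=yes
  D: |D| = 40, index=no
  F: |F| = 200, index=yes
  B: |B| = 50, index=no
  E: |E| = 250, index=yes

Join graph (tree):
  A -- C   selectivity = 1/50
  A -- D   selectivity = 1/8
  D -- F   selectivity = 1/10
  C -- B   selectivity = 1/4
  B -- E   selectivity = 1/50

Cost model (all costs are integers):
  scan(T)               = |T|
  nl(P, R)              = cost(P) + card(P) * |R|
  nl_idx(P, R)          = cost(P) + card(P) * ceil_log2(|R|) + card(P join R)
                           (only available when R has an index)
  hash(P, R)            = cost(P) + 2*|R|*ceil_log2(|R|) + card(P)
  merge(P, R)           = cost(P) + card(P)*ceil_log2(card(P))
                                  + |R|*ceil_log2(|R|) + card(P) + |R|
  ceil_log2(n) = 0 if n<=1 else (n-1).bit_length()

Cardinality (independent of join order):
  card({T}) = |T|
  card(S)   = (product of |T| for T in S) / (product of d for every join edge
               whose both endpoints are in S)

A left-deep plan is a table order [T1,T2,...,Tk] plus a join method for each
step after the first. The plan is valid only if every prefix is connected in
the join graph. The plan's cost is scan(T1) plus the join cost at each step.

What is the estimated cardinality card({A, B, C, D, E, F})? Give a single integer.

12500000

Tables in S: A(500), B(50), C(200), D(40), E(250), F(200)
Edges inside S: A-C(d=50), A-D(d=8), D-F(d=10), C-B(d=4), B-E(d=50)
numerator = 500 * 50 * 200 * 40 * 250 * 200 = 10000000000000
denominator = 50 * 8 * 10 * 4 * 50 = 800000
card(S) = 10000000000000 / 800000 = 12500000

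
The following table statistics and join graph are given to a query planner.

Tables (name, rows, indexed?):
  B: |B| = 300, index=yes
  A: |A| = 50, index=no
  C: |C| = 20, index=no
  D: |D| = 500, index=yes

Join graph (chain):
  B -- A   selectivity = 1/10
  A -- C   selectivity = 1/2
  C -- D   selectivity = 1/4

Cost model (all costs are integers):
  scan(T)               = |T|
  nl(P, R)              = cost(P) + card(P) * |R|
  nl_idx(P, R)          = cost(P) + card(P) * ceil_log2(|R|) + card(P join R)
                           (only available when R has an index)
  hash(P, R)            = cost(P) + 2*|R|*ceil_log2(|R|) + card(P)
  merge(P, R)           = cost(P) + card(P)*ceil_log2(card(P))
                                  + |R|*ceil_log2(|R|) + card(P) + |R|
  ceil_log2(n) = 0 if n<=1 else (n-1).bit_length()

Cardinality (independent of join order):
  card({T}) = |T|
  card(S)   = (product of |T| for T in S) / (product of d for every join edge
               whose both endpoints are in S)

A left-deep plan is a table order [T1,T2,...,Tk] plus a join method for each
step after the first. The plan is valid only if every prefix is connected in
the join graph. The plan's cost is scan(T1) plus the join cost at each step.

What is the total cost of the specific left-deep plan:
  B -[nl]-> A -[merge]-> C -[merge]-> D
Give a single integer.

step 1: scan B: cost=300, card=300
step 2: join A via nl
    card(P join A) = 300*50/(10) = 1500
    cost = 300 + 300*50 = 15300
step 3: join C via merge
    card(P join C) = 1500*20/(2) = 15000
    cost = 15300 + 1500*11 + 20*5 + 1500 + 20 = 33420
step 4: join D via merge
    card(P join D) = 15000*500/(4) = 1875000
    cost = 33420 + 15000*14 + 500*9 + 15000 + 500 = 263420

263420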